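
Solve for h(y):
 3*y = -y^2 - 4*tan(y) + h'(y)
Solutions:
 h(y) = C1 + y^3/3 + 3*y^2/2 - 4*log(cos(y))


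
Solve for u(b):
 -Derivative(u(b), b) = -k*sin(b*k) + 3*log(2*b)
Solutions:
 u(b) = C1 - 3*b*log(b) - 3*b*log(2) + 3*b + k*Piecewise((-cos(b*k)/k, Ne(k, 0)), (0, True))


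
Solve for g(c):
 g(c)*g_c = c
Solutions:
 g(c) = -sqrt(C1 + c^2)
 g(c) = sqrt(C1 + c^2)


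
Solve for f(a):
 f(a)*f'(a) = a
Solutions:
 f(a) = -sqrt(C1 + a^2)
 f(a) = sqrt(C1 + a^2)


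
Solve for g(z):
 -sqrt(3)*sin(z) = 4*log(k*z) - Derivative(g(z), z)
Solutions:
 g(z) = C1 + 4*z*log(k*z) - 4*z - sqrt(3)*cos(z)


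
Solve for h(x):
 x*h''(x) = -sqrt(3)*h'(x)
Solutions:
 h(x) = C1 + C2*x^(1 - sqrt(3))


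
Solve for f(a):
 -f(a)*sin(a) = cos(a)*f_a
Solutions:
 f(a) = C1*cos(a)


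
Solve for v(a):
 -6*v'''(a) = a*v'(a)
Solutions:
 v(a) = C1 + Integral(C2*airyai(-6^(2/3)*a/6) + C3*airybi(-6^(2/3)*a/6), a)


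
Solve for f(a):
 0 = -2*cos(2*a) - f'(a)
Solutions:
 f(a) = C1 - sin(2*a)


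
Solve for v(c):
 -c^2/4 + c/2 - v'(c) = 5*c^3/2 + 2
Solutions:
 v(c) = C1 - 5*c^4/8 - c^3/12 + c^2/4 - 2*c


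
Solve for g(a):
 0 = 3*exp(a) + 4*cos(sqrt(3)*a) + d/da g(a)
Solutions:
 g(a) = C1 - 3*exp(a) - 4*sqrt(3)*sin(sqrt(3)*a)/3


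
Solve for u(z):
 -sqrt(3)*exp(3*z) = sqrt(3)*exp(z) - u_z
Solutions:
 u(z) = C1 + sqrt(3)*exp(3*z)/3 + sqrt(3)*exp(z)


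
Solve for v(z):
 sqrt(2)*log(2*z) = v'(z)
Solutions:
 v(z) = C1 + sqrt(2)*z*log(z) - sqrt(2)*z + sqrt(2)*z*log(2)


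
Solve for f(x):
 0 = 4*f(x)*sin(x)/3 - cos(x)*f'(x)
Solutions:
 f(x) = C1/cos(x)^(4/3)


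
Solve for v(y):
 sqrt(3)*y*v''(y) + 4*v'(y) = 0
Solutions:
 v(y) = C1 + C2*y^(1 - 4*sqrt(3)/3)


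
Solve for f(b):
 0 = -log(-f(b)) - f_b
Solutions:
 -li(-f(b)) = C1 - b


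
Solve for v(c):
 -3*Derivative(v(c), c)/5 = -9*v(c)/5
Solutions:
 v(c) = C1*exp(3*c)


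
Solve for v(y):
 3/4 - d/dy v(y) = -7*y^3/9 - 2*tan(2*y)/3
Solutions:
 v(y) = C1 + 7*y^4/36 + 3*y/4 - log(cos(2*y))/3


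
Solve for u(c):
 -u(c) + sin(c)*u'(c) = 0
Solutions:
 u(c) = C1*sqrt(cos(c) - 1)/sqrt(cos(c) + 1)


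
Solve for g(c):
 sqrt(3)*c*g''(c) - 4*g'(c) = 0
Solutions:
 g(c) = C1 + C2*c^(1 + 4*sqrt(3)/3)


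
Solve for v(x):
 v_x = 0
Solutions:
 v(x) = C1


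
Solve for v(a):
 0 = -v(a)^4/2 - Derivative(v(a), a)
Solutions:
 v(a) = 2^(1/3)*(1/(C1 + 3*a))^(1/3)
 v(a) = 2^(1/3)*(-3^(2/3) - 3*3^(1/6)*I)*(1/(C1 + a))^(1/3)/6
 v(a) = 2^(1/3)*(-3^(2/3) + 3*3^(1/6)*I)*(1/(C1 + a))^(1/3)/6


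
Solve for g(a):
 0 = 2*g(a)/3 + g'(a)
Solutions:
 g(a) = C1*exp(-2*a/3)


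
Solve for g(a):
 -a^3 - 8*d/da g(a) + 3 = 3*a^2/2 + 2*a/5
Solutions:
 g(a) = C1 - a^4/32 - a^3/16 - a^2/40 + 3*a/8


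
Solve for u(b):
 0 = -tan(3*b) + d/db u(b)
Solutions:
 u(b) = C1 - log(cos(3*b))/3


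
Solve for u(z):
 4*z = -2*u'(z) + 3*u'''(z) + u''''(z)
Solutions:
 u(z) = C1 - z^2 + (C2 + C3*exp(-sqrt(3)*z) + C4*exp(sqrt(3)*z))*exp(-z)


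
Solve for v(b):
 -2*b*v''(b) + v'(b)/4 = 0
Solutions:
 v(b) = C1 + C2*b^(9/8)


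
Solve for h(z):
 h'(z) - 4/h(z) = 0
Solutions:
 h(z) = -sqrt(C1 + 8*z)
 h(z) = sqrt(C1 + 8*z)


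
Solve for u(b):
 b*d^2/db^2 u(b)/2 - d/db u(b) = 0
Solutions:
 u(b) = C1 + C2*b^3


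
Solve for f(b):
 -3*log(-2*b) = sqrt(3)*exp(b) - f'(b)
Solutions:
 f(b) = C1 + 3*b*log(-b) + 3*b*(-1 + log(2)) + sqrt(3)*exp(b)


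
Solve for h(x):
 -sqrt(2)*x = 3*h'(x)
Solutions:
 h(x) = C1 - sqrt(2)*x^2/6


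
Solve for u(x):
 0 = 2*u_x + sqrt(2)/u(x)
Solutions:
 u(x) = -sqrt(C1 - sqrt(2)*x)
 u(x) = sqrt(C1 - sqrt(2)*x)


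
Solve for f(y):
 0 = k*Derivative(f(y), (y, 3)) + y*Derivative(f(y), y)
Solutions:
 f(y) = C1 + Integral(C2*airyai(y*(-1/k)^(1/3)) + C3*airybi(y*(-1/k)^(1/3)), y)


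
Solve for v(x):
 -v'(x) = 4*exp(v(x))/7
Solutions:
 v(x) = log(1/(C1 + 4*x)) + log(7)


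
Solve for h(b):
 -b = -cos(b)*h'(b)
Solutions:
 h(b) = C1 + Integral(b/cos(b), b)


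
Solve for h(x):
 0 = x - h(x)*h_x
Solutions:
 h(x) = -sqrt(C1 + x^2)
 h(x) = sqrt(C1 + x^2)


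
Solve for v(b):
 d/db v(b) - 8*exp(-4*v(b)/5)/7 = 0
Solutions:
 v(b) = 5*log(-I*(C1 + 32*b/35)^(1/4))
 v(b) = 5*log(I*(C1 + 32*b/35)^(1/4))
 v(b) = 5*log(-(C1 + 32*b/35)^(1/4))
 v(b) = 5*log(C1 + 32*b/35)/4


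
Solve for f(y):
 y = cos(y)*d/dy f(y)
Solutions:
 f(y) = C1 + Integral(y/cos(y), y)


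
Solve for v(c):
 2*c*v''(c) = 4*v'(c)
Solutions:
 v(c) = C1 + C2*c^3


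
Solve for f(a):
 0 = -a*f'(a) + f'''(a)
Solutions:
 f(a) = C1 + Integral(C2*airyai(a) + C3*airybi(a), a)


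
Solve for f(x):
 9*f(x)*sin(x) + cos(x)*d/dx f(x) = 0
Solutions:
 f(x) = C1*cos(x)^9


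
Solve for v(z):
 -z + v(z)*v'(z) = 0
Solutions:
 v(z) = -sqrt(C1 + z^2)
 v(z) = sqrt(C1 + z^2)


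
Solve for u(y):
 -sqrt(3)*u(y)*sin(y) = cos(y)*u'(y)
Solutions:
 u(y) = C1*cos(y)^(sqrt(3))


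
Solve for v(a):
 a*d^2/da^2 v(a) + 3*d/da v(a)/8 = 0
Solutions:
 v(a) = C1 + C2*a^(5/8)


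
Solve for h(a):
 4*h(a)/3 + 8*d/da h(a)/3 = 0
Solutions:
 h(a) = C1*exp(-a/2)


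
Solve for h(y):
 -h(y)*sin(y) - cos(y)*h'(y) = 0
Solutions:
 h(y) = C1*cos(y)


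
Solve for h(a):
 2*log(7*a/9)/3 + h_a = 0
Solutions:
 h(a) = C1 - 2*a*log(a)/3 - 2*a*log(7)/3 + 2*a/3 + 4*a*log(3)/3


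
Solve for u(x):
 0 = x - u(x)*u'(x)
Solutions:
 u(x) = -sqrt(C1 + x^2)
 u(x) = sqrt(C1 + x^2)


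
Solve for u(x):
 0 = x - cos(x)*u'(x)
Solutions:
 u(x) = C1 + Integral(x/cos(x), x)


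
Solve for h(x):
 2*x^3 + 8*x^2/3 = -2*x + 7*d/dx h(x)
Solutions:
 h(x) = C1 + x^4/14 + 8*x^3/63 + x^2/7


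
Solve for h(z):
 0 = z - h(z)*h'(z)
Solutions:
 h(z) = -sqrt(C1 + z^2)
 h(z) = sqrt(C1 + z^2)


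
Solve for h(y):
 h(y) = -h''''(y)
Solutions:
 h(y) = (C1*sin(sqrt(2)*y/2) + C2*cos(sqrt(2)*y/2))*exp(-sqrt(2)*y/2) + (C3*sin(sqrt(2)*y/2) + C4*cos(sqrt(2)*y/2))*exp(sqrt(2)*y/2)


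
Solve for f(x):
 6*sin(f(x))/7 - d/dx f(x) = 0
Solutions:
 -6*x/7 + log(cos(f(x)) - 1)/2 - log(cos(f(x)) + 1)/2 = C1


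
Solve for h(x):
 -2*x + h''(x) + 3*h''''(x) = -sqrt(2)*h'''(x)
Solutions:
 h(x) = C1 + C2*x + x^3/3 - sqrt(2)*x^2 + (C3*sin(sqrt(10)*x/6) + C4*cos(sqrt(10)*x/6))*exp(-sqrt(2)*x/6)


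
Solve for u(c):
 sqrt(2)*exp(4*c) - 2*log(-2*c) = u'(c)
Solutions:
 u(c) = C1 - 2*c*log(-c) + 2*c*(1 - log(2)) + sqrt(2)*exp(4*c)/4


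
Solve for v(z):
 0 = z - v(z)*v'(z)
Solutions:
 v(z) = -sqrt(C1 + z^2)
 v(z) = sqrt(C1 + z^2)


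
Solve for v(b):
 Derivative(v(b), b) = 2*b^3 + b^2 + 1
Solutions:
 v(b) = C1 + b^4/2 + b^3/3 + b


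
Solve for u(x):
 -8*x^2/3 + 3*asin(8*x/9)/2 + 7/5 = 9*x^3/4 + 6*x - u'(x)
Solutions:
 u(x) = C1 + 9*x^4/16 + 8*x^3/9 + 3*x^2 - 3*x*asin(8*x/9)/2 - 7*x/5 - 3*sqrt(81 - 64*x^2)/16


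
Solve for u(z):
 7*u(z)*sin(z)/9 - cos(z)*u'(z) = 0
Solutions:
 u(z) = C1/cos(z)^(7/9)


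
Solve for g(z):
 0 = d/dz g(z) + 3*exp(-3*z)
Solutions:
 g(z) = C1 + exp(-3*z)


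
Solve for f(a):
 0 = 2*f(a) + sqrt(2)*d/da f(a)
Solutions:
 f(a) = C1*exp(-sqrt(2)*a)


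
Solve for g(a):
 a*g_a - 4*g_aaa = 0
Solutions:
 g(a) = C1 + Integral(C2*airyai(2^(1/3)*a/2) + C3*airybi(2^(1/3)*a/2), a)


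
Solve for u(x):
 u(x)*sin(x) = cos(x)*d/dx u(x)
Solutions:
 u(x) = C1/cos(x)


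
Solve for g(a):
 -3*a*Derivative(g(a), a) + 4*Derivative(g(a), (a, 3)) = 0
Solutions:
 g(a) = C1 + Integral(C2*airyai(6^(1/3)*a/2) + C3*airybi(6^(1/3)*a/2), a)


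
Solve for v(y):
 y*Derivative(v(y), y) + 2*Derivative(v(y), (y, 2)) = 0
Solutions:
 v(y) = C1 + C2*erf(y/2)


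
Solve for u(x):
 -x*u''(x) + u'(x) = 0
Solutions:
 u(x) = C1 + C2*x^2


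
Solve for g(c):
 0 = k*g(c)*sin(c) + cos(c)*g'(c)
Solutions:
 g(c) = C1*exp(k*log(cos(c)))


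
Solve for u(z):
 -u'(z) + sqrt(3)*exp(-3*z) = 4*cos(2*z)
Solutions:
 u(z) = C1 - 2*sin(2*z) - sqrt(3)*exp(-3*z)/3


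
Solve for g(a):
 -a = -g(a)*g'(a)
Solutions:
 g(a) = -sqrt(C1 + a^2)
 g(a) = sqrt(C1 + a^2)


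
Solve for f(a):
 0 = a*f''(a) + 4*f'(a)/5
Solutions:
 f(a) = C1 + C2*a^(1/5)


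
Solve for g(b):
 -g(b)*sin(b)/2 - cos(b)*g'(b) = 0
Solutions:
 g(b) = C1*sqrt(cos(b))


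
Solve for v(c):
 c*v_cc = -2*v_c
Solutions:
 v(c) = C1 + C2/c


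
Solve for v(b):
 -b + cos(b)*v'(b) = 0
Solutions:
 v(b) = C1 + Integral(b/cos(b), b)


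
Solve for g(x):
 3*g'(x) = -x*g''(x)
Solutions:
 g(x) = C1 + C2/x^2


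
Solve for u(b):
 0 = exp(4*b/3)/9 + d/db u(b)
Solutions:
 u(b) = C1 - exp(4*b/3)/12


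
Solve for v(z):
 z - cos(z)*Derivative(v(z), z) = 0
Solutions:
 v(z) = C1 + Integral(z/cos(z), z)


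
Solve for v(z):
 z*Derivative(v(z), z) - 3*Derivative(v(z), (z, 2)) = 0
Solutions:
 v(z) = C1 + C2*erfi(sqrt(6)*z/6)


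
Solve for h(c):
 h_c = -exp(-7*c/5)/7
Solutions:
 h(c) = C1 + 5*exp(-7*c/5)/49


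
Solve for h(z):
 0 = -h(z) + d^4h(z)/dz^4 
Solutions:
 h(z) = C1*exp(-z) + C2*exp(z) + C3*sin(z) + C4*cos(z)


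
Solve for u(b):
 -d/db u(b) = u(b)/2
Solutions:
 u(b) = C1*exp(-b/2)


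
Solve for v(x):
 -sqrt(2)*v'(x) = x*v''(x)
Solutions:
 v(x) = C1 + C2*x^(1 - sqrt(2))


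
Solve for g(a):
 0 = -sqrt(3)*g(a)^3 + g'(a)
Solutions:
 g(a) = -sqrt(2)*sqrt(-1/(C1 + sqrt(3)*a))/2
 g(a) = sqrt(2)*sqrt(-1/(C1 + sqrt(3)*a))/2


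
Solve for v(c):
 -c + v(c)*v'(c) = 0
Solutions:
 v(c) = -sqrt(C1 + c^2)
 v(c) = sqrt(C1 + c^2)


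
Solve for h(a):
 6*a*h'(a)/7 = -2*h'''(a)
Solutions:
 h(a) = C1 + Integral(C2*airyai(-3^(1/3)*7^(2/3)*a/7) + C3*airybi(-3^(1/3)*7^(2/3)*a/7), a)


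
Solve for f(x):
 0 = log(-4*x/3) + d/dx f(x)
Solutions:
 f(x) = C1 - x*log(-x) + x*(-2*log(2) + 1 + log(3))


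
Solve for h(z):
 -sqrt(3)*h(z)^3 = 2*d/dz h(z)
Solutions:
 h(z) = -sqrt(-1/(C1 - sqrt(3)*z))
 h(z) = sqrt(-1/(C1 - sqrt(3)*z))


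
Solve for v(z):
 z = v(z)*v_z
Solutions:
 v(z) = -sqrt(C1 + z^2)
 v(z) = sqrt(C1 + z^2)


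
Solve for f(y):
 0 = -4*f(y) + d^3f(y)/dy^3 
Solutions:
 f(y) = C3*exp(2^(2/3)*y) + (C1*sin(2^(2/3)*sqrt(3)*y/2) + C2*cos(2^(2/3)*sqrt(3)*y/2))*exp(-2^(2/3)*y/2)


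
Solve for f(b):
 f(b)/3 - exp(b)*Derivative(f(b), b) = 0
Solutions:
 f(b) = C1*exp(-exp(-b)/3)


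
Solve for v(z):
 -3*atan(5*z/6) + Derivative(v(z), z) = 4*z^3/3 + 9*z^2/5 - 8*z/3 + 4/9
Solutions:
 v(z) = C1 + z^4/3 + 3*z^3/5 - 4*z^2/3 + 3*z*atan(5*z/6) + 4*z/9 - 9*log(25*z^2 + 36)/5


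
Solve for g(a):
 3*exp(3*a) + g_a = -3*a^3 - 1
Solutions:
 g(a) = C1 - 3*a^4/4 - a - exp(3*a)


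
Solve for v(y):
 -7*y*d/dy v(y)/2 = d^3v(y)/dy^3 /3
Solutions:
 v(y) = C1 + Integral(C2*airyai(-2^(2/3)*21^(1/3)*y/2) + C3*airybi(-2^(2/3)*21^(1/3)*y/2), y)


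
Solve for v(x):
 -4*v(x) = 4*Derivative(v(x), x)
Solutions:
 v(x) = C1*exp(-x)


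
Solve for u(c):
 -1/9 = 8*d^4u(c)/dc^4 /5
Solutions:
 u(c) = C1 + C2*c + C3*c^2 + C4*c^3 - 5*c^4/1728


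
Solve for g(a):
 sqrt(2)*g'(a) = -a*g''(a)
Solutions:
 g(a) = C1 + C2*a^(1 - sqrt(2))


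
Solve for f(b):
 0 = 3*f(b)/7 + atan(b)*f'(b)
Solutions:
 f(b) = C1*exp(-3*Integral(1/atan(b), b)/7)


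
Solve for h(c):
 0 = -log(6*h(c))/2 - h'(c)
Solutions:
 2*Integral(1/(log(_y) + log(6)), (_y, h(c))) = C1 - c


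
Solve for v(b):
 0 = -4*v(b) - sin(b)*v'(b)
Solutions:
 v(b) = C1*(cos(b)^2 + 2*cos(b) + 1)/(cos(b)^2 - 2*cos(b) + 1)


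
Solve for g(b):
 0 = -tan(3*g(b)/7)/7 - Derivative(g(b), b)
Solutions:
 g(b) = -7*asin(C1*exp(-3*b/49))/3 + 7*pi/3
 g(b) = 7*asin(C1*exp(-3*b/49))/3


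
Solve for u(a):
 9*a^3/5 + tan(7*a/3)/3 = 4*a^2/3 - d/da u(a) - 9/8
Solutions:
 u(a) = C1 - 9*a^4/20 + 4*a^3/9 - 9*a/8 + log(cos(7*a/3))/7


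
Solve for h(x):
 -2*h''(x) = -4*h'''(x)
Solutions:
 h(x) = C1 + C2*x + C3*exp(x/2)


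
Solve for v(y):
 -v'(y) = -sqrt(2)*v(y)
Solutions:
 v(y) = C1*exp(sqrt(2)*y)


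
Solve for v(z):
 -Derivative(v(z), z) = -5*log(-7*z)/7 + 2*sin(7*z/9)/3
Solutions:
 v(z) = C1 + 5*z*log(-z)/7 - 5*z/7 + 5*z*log(7)/7 + 6*cos(7*z/9)/7


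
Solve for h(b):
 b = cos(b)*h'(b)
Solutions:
 h(b) = C1 + Integral(b/cos(b), b)


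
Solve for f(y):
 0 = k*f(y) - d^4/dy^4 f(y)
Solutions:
 f(y) = C1*exp(-k^(1/4)*y) + C2*exp(k^(1/4)*y) + C3*exp(-I*k^(1/4)*y) + C4*exp(I*k^(1/4)*y)


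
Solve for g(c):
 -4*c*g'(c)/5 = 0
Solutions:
 g(c) = C1


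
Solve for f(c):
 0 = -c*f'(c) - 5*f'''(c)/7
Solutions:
 f(c) = C1 + Integral(C2*airyai(-5^(2/3)*7^(1/3)*c/5) + C3*airybi(-5^(2/3)*7^(1/3)*c/5), c)


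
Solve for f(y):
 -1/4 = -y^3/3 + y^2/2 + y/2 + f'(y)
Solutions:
 f(y) = C1 + y^4/12 - y^3/6 - y^2/4 - y/4


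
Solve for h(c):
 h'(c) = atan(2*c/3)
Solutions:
 h(c) = C1 + c*atan(2*c/3) - 3*log(4*c^2 + 9)/4


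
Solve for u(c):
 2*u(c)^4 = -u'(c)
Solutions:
 u(c) = (-3^(2/3) - 3*3^(1/6)*I)*(1/(C1 + 2*c))^(1/3)/6
 u(c) = (-3^(2/3) + 3*3^(1/6)*I)*(1/(C1 + 2*c))^(1/3)/6
 u(c) = (1/(C1 + 6*c))^(1/3)


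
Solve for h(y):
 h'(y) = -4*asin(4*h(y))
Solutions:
 Integral(1/asin(4*_y), (_y, h(y))) = C1 - 4*y


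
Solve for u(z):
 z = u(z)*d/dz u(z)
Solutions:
 u(z) = -sqrt(C1 + z^2)
 u(z) = sqrt(C1 + z^2)


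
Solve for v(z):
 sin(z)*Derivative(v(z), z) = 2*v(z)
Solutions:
 v(z) = C1*(cos(z) - 1)/(cos(z) + 1)


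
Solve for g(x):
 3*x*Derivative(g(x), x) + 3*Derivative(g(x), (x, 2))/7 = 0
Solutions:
 g(x) = C1 + C2*erf(sqrt(14)*x/2)


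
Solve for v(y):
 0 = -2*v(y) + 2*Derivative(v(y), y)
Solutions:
 v(y) = C1*exp(y)


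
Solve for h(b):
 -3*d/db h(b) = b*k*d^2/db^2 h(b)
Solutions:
 h(b) = C1 + b^(((re(k) - 3)*re(k) + im(k)^2)/(re(k)^2 + im(k)^2))*(C2*sin(3*log(b)*Abs(im(k))/(re(k)^2 + im(k)^2)) + C3*cos(3*log(b)*im(k)/(re(k)^2 + im(k)^2)))


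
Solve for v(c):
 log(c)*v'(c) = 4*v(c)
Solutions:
 v(c) = C1*exp(4*li(c))


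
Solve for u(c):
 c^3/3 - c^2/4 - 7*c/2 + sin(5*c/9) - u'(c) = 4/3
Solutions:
 u(c) = C1 + c^4/12 - c^3/12 - 7*c^2/4 - 4*c/3 - 9*cos(5*c/9)/5


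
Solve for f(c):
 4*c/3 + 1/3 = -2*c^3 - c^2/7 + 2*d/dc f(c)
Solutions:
 f(c) = C1 + c^4/4 + c^3/42 + c^2/3 + c/6


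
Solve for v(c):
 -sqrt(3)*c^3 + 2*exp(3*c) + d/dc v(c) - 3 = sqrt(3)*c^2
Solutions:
 v(c) = C1 + sqrt(3)*c^4/4 + sqrt(3)*c^3/3 + 3*c - 2*exp(3*c)/3


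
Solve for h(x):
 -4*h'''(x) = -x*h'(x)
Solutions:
 h(x) = C1 + Integral(C2*airyai(2^(1/3)*x/2) + C3*airybi(2^(1/3)*x/2), x)


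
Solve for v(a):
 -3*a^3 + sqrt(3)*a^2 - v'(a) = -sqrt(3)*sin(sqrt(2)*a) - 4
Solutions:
 v(a) = C1 - 3*a^4/4 + sqrt(3)*a^3/3 + 4*a - sqrt(6)*cos(sqrt(2)*a)/2


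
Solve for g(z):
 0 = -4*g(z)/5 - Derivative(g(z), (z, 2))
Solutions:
 g(z) = C1*sin(2*sqrt(5)*z/5) + C2*cos(2*sqrt(5)*z/5)


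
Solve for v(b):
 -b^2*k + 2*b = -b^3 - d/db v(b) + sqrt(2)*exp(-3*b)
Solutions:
 v(b) = C1 - b^4/4 + b^3*k/3 - b^2 - sqrt(2)*exp(-3*b)/3


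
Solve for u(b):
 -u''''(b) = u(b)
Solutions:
 u(b) = (C1*sin(sqrt(2)*b/2) + C2*cos(sqrt(2)*b/2))*exp(-sqrt(2)*b/2) + (C3*sin(sqrt(2)*b/2) + C4*cos(sqrt(2)*b/2))*exp(sqrt(2)*b/2)


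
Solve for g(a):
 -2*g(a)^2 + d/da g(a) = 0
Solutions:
 g(a) = -1/(C1 + 2*a)


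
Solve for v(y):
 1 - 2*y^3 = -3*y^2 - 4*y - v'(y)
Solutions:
 v(y) = C1 + y^4/2 - y^3 - 2*y^2 - y


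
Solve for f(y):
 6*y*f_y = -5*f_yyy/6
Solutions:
 f(y) = C1 + Integral(C2*airyai(-30^(2/3)*y/5) + C3*airybi(-30^(2/3)*y/5), y)


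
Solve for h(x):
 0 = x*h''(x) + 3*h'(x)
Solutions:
 h(x) = C1 + C2/x^2


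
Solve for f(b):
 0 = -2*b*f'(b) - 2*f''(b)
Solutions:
 f(b) = C1 + C2*erf(sqrt(2)*b/2)


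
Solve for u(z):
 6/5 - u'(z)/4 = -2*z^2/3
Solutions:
 u(z) = C1 + 8*z^3/9 + 24*z/5


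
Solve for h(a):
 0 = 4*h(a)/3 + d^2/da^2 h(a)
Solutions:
 h(a) = C1*sin(2*sqrt(3)*a/3) + C2*cos(2*sqrt(3)*a/3)


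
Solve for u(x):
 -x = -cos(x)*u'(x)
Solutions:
 u(x) = C1 + Integral(x/cos(x), x)


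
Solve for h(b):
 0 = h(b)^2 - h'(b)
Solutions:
 h(b) = -1/(C1 + b)


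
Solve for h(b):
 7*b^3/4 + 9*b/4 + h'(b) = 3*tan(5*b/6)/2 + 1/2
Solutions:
 h(b) = C1 - 7*b^4/16 - 9*b^2/8 + b/2 - 9*log(cos(5*b/6))/5


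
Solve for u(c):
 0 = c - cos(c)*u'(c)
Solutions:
 u(c) = C1 + Integral(c/cos(c), c)


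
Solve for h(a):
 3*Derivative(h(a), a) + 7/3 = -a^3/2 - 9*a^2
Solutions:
 h(a) = C1 - a^4/24 - a^3 - 7*a/9


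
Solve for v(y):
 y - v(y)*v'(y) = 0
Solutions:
 v(y) = -sqrt(C1 + y^2)
 v(y) = sqrt(C1 + y^2)


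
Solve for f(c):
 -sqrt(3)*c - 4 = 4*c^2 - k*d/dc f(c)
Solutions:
 f(c) = C1 + 4*c^3/(3*k) + sqrt(3)*c^2/(2*k) + 4*c/k


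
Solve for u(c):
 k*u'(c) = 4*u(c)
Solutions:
 u(c) = C1*exp(4*c/k)


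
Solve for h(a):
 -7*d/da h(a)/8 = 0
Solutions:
 h(a) = C1


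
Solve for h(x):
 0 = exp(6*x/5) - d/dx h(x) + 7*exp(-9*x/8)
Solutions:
 h(x) = C1 + 5*exp(6*x/5)/6 - 56*exp(-9*x/8)/9


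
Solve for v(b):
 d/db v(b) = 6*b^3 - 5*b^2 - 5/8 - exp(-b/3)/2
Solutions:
 v(b) = C1 + 3*b^4/2 - 5*b^3/3 - 5*b/8 + 3*exp(-b/3)/2


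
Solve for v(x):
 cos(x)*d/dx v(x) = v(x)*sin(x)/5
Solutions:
 v(x) = C1/cos(x)^(1/5)


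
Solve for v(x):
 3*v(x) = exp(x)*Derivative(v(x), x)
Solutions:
 v(x) = C1*exp(-3*exp(-x))


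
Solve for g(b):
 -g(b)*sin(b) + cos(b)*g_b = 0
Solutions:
 g(b) = C1/cos(b)


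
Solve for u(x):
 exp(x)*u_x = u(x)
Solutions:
 u(x) = C1*exp(-exp(-x))


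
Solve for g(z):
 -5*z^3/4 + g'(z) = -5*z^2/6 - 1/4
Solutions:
 g(z) = C1 + 5*z^4/16 - 5*z^3/18 - z/4


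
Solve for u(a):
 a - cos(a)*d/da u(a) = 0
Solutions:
 u(a) = C1 + Integral(a/cos(a), a)


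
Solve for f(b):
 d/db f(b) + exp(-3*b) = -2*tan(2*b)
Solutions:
 f(b) = C1 - log(tan(2*b)^2 + 1)/2 + exp(-3*b)/3


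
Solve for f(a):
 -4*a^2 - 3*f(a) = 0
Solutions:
 f(a) = -4*a^2/3


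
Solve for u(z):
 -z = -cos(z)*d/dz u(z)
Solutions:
 u(z) = C1 + Integral(z/cos(z), z)


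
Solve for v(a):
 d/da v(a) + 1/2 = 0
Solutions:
 v(a) = C1 - a/2


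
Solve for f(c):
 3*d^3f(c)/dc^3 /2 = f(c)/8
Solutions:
 f(c) = C3*exp(18^(1/3)*c/6) + (C1*sin(2^(1/3)*3^(1/6)*c/4) + C2*cos(2^(1/3)*3^(1/6)*c/4))*exp(-18^(1/3)*c/12)


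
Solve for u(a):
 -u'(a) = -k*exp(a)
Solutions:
 u(a) = C1 + k*exp(a)


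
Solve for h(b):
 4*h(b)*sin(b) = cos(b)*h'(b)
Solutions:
 h(b) = C1/cos(b)^4


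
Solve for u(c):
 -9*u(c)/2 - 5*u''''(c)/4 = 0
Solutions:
 u(c) = (C1*sin(10^(3/4)*sqrt(3)*c/10) + C2*cos(10^(3/4)*sqrt(3)*c/10))*exp(-10^(3/4)*sqrt(3)*c/10) + (C3*sin(10^(3/4)*sqrt(3)*c/10) + C4*cos(10^(3/4)*sqrt(3)*c/10))*exp(10^(3/4)*sqrt(3)*c/10)


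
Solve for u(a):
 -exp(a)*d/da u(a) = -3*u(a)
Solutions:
 u(a) = C1*exp(-3*exp(-a))


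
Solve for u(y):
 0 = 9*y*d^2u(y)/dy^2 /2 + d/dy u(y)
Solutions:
 u(y) = C1 + C2*y^(7/9)


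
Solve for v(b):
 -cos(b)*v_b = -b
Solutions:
 v(b) = C1 + Integral(b/cos(b), b)


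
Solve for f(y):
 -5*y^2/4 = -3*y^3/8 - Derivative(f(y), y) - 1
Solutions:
 f(y) = C1 - 3*y^4/32 + 5*y^3/12 - y


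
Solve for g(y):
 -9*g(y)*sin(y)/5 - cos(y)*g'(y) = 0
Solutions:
 g(y) = C1*cos(y)^(9/5)


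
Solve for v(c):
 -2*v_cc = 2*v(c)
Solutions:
 v(c) = C1*sin(c) + C2*cos(c)


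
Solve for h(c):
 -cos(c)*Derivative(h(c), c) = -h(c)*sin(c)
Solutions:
 h(c) = C1/cos(c)


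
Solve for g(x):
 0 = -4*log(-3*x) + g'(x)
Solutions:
 g(x) = C1 + 4*x*log(-x) + 4*x*(-1 + log(3))


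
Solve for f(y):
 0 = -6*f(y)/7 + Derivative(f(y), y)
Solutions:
 f(y) = C1*exp(6*y/7)


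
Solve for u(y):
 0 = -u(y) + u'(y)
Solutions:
 u(y) = C1*exp(y)


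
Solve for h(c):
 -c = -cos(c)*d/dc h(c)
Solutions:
 h(c) = C1 + Integral(c/cos(c), c)


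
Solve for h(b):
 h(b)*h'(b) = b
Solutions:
 h(b) = -sqrt(C1 + b^2)
 h(b) = sqrt(C1 + b^2)


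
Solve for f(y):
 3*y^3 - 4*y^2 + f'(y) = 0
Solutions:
 f(y) = C1 - 3*y^4/4 + 4*y^3/3


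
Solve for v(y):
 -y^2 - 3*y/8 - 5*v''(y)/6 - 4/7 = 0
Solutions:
 v(y) = C1 + C2*y - y^4/10 - 3*y^3/40 - 12*y^2/35


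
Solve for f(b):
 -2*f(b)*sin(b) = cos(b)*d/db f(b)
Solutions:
 f(b) = C1*cos(b)^2


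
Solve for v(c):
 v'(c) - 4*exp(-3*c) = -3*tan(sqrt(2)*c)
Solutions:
 v(c) = C1 - 3*sqrt(2)*log(tan(sqrt(2)*c)^2 + 1)/4 - 4*exp(-3*c)/3


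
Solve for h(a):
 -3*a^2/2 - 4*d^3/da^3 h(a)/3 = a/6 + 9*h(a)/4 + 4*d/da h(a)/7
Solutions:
 h(a) = C1*exp(-14^(1/3)*a*(-(1323 + sqrt(1757497))^(1/3) + 8*14^(1/3)/(1323 + sqrt(1757497))^(1/3))/56)*sin(14^(1/3)*sqrt(3)*a*(8*14^(1/3)/(1323 + sqrt(1757497))^(1/3) + (1323 + sqrt(1757497))^(1/3))/56) + C2*exp(-14^(1/3)*a*(-(1323 + sqrt(1757497))^(1/3) + 8*14^(1/3)/(1323 + sqrt(1757497))^(1/3))/56)*cos(14^(1/3)*sqrt(3)*a*(8*14^(1/3)/(1323 + sqrt(1757497))^(1/3) + (1323 + sqrt(1757497))^(1/3))/56) + C3*exp(14^(1/3)*a*(-(1323 + sqrt(1757497))^(1/3) + 8*14^(1/3)/(1323 + sqrt(1757497))^(1/3))/28) - 2*a^2/3 + 50*a/189 - 800/11907


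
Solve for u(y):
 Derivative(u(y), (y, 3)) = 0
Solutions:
 u(y) = C1 + C2*y + C3*y^2


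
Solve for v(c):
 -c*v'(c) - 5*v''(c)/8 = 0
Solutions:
 v(c) = C1 + C2*erf(2*sqrt(5)*c/5)


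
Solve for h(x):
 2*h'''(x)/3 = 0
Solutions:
 h(x) = C1 + C2*x + C3*x^2


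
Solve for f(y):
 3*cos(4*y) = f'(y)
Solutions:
 f(y) = C1 + 3*sin(4*y)/4


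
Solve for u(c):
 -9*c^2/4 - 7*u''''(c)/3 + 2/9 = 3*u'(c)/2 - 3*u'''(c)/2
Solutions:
 u(c) = C1 + C2*exp(c*(3*3^(1/3)/(14*sqrt(46) + 95)^(1/3) + 6 + 3^(2/3)*(14*sqrt(46) + 95)^(1/3))/28)*sin(3*3^(1/6)*c*(-(14*sqrt(46) + 95)^(1/3) + 3^(2/3)/(14*sqrt(46) + 95)^(1/3))/28) + C3*exp(c*(3*3^(1/3)/(14*sqrt(46) + 95)^(1/3) + 6 + 3^(2/3)*(14*sqrt(46) + 95)^(1/3))/28)*cos(3*3^(1/6)*c*(-(14*sqrt(46) + 95)^(1/3) + 3^(2/3)/(14*sqrt(46) + 95)^(1/3))/28) + C4*exp(c*(-3^(2/3)*(14*sqrt(46) + 95)^(1/3) - 3*3^(1/3)/(14*sqrt(46) + 95)^(1/3) + 3)/14) - c^3/2 - 77*c/27


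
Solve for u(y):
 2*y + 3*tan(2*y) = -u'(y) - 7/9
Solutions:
 u(y) = C1 - y^2 - 7*y/9 + 3*log(cos(2*y))/2


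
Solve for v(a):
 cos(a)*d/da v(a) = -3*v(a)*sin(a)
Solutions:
 v(a) = C1*cos(a)^3


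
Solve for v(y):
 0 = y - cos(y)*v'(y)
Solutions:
 v(y) = C1 + Integral(y/cos(y), y)


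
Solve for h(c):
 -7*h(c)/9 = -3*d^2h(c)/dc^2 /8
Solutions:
 h(c) = C1*exp(-2*sqrt(42)*c/9) + C2*exp(2*sqrt(42)*c/9)


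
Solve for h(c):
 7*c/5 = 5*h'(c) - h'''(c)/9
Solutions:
 h(c) = C1 + C2*exp(-3*sqrt(5)*c) + C3*exp(3*sqrt(5)*c) + 7*c^2/50


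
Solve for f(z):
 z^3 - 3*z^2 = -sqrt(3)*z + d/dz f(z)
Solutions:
 f(z) = C1 + z^4/4 - z^3 + sqrt(3)*z^2/2


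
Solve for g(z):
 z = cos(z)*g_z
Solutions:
 g(z) = C1 + Integral(z/cos(z), z)


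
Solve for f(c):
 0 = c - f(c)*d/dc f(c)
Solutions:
 f(c) = -sqrt(C1 + c^2)
 f(c) = sqrt(C1 + c^2)


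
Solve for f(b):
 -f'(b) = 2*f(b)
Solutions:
 f(b) = C1*exp(-2*b)


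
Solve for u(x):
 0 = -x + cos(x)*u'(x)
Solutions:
 u(x) = C1 + Integral(x/cos(x), x)


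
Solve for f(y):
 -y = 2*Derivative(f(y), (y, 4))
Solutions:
 f(y) = C1 + C2*y + C3*y^2 + C4*y^3 - y^5/240


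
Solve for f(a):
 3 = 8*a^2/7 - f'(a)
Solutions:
 f(a) = C1 + 8*a^3/21 - 3*a


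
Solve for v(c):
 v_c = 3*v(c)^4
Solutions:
 v(c) = (-1/(C1 + 9*c))^(1/3)
 v(c) = (-1/(C1 + 3*c))^(1/3)*(-3^(2/3) - 3*3^(1/6)*I)/6
 v(c) = (-1/(C1 + 3*c))^(1/3)*(-3^(2/3) + 3*3^(1/6)*I)/6


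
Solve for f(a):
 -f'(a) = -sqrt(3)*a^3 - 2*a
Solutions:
 f(a) = C1 + sqrt(3)*a^4/4 + a^2


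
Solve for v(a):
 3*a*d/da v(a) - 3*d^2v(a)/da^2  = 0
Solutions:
 v(a) = C1 + C2*erfi(sqrt(2)*a/2)


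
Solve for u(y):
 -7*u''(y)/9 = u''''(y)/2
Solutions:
 u(y) = C1 + C2*y + C3*sin(sqrt(14)*y/3) + C4*cos(sqrt(14)*y/3)


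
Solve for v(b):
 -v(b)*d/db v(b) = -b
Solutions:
 v(b) = -sqrt(C1 + b^2)
 v(b) = sqrt(C1 + b^2)


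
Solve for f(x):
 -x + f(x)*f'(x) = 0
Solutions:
 f(x) = -sqrt(C1 + x^2)
 f(x) = sqrt(C1 + x^2)


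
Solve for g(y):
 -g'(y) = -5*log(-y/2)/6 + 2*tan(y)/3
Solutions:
 g(y) = C1 + 5*y*log(-y)/6 - 5*y/6 - 5*y*log(2)/6 + 2*log(cos(y))/3


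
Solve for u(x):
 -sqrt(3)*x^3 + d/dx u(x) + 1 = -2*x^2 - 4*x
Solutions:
 u(x) = C1 + sqrt(3)*x^4/4 - 2*x^3/3 - 2*x^2 - x


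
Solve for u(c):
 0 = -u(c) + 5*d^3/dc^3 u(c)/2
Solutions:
 u(c) = C3*exp(2^(1/3)*5^(2/3)*c/5) + (C1*sin(2^(1/3)*sqrt(3)*5^(2/3)*c/10) + C2*cos(2^(1/3)*sqrt(3)*5^(2/3)*c/10))*exp(-2^(1/3)*5^(2/3)*c/10)


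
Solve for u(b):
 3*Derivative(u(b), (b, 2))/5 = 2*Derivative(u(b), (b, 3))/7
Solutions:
 u(b) = C1 + C2*b + C3*exp(21*b/10)


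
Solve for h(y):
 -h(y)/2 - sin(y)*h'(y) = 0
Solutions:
 h(y) = C1*(cos(y) + 1)^(1/4)/(cos(y) - 1)^(1/4)


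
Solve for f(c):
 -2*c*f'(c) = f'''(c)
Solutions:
 f(c) = C1 + Integral(C2*airyai(-2^(1/3)*c) + C3*airybi(-2^(1/3)*c), c)


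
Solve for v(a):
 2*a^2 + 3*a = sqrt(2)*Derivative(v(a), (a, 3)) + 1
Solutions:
 v(a) = C1 + C2*a + C3*a^2 + sqrt(2)*a^5/60 + sqrt(2)*a^4/16 - sqrt(2)*a^3/12


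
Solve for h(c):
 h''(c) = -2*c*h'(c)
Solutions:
 h(c) = C1 + C2*erf(c)


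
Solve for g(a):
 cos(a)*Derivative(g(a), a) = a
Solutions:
 g(a) = C1 + Integral(a/cos(a), a)


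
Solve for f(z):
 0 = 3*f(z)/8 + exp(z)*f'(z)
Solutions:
 f(z) = C1*exp(3*exp(-z)/8)


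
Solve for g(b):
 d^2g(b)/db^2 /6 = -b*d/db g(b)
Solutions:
 g(b) = C1 + C2*erf(sqrt(3)*b)


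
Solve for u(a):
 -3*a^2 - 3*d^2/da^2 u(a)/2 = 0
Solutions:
 u(a) = C1 + C2*a - a^4/6


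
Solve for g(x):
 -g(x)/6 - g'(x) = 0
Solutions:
 g(x) = C1*exp(-x/6)


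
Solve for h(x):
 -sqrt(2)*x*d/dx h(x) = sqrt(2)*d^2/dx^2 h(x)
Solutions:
 h(x) = C1 + C2*erf(sqrt(2)*x/2)


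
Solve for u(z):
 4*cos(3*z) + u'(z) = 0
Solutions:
 u(z) = C1 - 4*sin(3*z)/3


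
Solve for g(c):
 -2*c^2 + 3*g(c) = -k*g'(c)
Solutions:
 g(c) = C1*exp(-3*c/k) + 2*c^2/3 - 4*c*k/9 + 4*k^2/27


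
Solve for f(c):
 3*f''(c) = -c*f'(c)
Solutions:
 f(c) = C1 + C2*erf(sqrt(6)*c/6)


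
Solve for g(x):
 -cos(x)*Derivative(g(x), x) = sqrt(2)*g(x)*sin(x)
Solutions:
 g(x) = C1*cos(x)^(sqrt(2))


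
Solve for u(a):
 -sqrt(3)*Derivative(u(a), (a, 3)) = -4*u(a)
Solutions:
 u(a) = C3*exp(2^(2/3)*3^(5/6)*a/3) + (C1*sin(2^(2/3)*3^(1/3)*a/2) + C2*cos(2^(2/3)*3^(1/3)*a/2))*exp(-2^(2/3)*3^(5/6)*a/6)


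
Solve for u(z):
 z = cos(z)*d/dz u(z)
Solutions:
 u(z) = C1 + Integral(z/cos(z), z)


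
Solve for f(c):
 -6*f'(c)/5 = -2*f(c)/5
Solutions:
 f(c) = C1*exp(c/3)


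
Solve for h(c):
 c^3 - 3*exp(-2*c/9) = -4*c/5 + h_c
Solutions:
 h(c) = C1 + c^4/4 + 2*c^2/5 + 27*exp(-2*c/9)/2


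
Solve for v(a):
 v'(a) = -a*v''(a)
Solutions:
 v(a) = C1 + C2*log(a)


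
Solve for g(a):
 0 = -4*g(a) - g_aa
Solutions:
 g(a) = C1*sin(2*a) + C2*cos(2*a)


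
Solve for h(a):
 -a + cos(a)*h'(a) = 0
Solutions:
 h(a) = C1 + Integral(a/cos(a), a)


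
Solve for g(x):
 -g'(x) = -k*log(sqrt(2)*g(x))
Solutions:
 Integral(1/(2*log(_y) + log(2)), (_y, g(x))) = C1 + k*x/2


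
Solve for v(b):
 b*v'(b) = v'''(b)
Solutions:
 v(b) = C1 + Integral(C2*airyai(b) + C3*airybi(b), b)


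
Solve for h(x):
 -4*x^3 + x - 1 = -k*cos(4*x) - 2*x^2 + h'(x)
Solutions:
 h(x) = C1 + k*sin(4*x)/4 - x^4 + 2*x^3/3 + x^2/2 - x


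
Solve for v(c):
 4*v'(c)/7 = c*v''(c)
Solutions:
 v(c) = C1 + C2*c^(11/7)


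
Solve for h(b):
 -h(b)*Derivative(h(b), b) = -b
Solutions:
 h(b) = -sqrt(C1 + b^2)
 h(b) = sqrt(C1 + b^2)


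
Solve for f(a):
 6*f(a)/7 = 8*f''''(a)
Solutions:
 f(a) = C1*exp(-sqrt(2)*3^(1/4)*7^(3/4)*a/14) + C2*exp(sqrt(2)*3^(1/4)*7^(3/4)*a/14) + C3*sin(sqrt(2)*3^(1/4)*7^(3/4)*a/14) + C4*cos(sqrt(2)*3^(1/4)*7^(3/4)*a/14)


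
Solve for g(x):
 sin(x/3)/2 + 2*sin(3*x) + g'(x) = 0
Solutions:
 g(x) = C1 + 3*cos(x/3)/2 + 2*cos(3*x)/3


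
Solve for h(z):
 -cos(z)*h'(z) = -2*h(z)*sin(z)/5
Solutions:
 h(z) = C1/cos(z)^(2/5)


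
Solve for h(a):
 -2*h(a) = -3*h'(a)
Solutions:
 h(a) = C1*exp(2*a/3)


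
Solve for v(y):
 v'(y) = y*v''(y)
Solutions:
 v(y) = C1 + C2*y^2


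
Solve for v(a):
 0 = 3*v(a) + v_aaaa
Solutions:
 v(a) = (C1*sin(sqrt(2)*3^(1/4)*a/2) + C2*cos(sqrt(2)*3^(1/4)*a/2))*exp(-sqrt(2)*3^(1/4)*a/2) + (C3*sin(sqrt(2)*3^(1/4)*a/2) + C4*cos(sqrt(2)*3^(1/4)*a/2))*exp(sqrt(2)*3^(1/4)*a/2)


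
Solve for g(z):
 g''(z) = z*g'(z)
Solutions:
 g(z) = C1 + C2*erfi(sqrt(2)*z/2)


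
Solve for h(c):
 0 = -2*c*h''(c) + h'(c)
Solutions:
 h(c) = C1 + C2*c^(3/2)


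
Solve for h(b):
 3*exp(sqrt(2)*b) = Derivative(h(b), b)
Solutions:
 h(b) = C1 + 3*sqrt(2)*exp(sqrt(2)*b)/2


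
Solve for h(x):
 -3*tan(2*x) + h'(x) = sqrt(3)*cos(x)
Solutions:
 h(x) = C1 - 3*log(cos(2*x))/2 + sqrt(3)*sin(x)


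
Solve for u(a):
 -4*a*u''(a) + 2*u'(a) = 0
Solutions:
 u(a) = C1 + C2*a^(3/2)


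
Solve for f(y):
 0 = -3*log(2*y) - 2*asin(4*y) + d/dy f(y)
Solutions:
 f(y) = C1 + 3*y*log(y) + 2*y*asin(4*y) - 3*y + 3*y*log(2) + sqrt(1 - 16*y^2)/2


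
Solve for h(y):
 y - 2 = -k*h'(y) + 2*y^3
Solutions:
 h(y) = C1 + y^4/(2*k) - y^2/(2*k) + 2*y/k


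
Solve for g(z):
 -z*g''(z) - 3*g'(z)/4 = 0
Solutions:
 g(z) = C1 + C2*z^(1/4)


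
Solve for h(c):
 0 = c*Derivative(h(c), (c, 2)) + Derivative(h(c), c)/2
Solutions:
 h(c) = C1 + C2*sqrt(c)


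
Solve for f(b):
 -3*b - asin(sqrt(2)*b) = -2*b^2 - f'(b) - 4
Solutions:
 f(b) = C1 - 2*b^3/3 + 3*b^2/2 + b*asin(sqrt(2)*b) - 4*b + sqrt(2)*sqrt(1 - 2*b^2)/2


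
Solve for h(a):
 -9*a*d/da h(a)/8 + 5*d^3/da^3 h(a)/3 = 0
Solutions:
 h(a) = C1 + Integral(C2*airyai(3*5^(2/3)*a/10) + C3*airybi(3*5^(2/3)*a/10), a)


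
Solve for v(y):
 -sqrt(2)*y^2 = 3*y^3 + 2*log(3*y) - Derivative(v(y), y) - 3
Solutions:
 v(y) = C1 + 3*y^4/4 + sqrt(2)*y^3/3 + 2*y*log(y) - 5*y + y*log(9)


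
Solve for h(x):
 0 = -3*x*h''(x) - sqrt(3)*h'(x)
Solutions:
 h(x) = C1 + C2*x^(1 - sqrt(3)/3)


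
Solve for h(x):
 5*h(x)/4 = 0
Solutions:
 h(x) = 0


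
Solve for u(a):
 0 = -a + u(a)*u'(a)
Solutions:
 u(a) = -sqrt(C1 + a^2)
 u(a) = sqrt(C1 + a^2)


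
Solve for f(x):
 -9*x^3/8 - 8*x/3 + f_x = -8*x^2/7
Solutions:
 f(x) = C1 + 9*x^4/32 - 8*x^3/21 + 4*x^2/3


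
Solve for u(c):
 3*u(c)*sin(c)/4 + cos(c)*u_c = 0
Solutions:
 u(c) = C1*cos(c)^(3/4)


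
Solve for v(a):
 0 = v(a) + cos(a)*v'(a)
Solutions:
 v(a) = C1*sqrt(sin(a) - 1)/sqrt(sin(a) + 1)


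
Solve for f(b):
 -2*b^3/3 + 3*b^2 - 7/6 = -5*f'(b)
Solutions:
 f(b) = C1 + b^4/30 - b^3/5 + 7*b/30


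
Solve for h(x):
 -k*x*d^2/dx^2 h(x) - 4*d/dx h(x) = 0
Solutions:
 h(x) = C1 + x^(((re(k) - 4)*re(k) + im(k)^2)/(re(k)^2 + im(k)^2))*(C2*sin(4*log(x)*Abs(im(k))/(re(k)^2 + im(k)^2)) + C3*cos(4*log(x)*im(k)/(re(k)^2 + im(k)^2)))


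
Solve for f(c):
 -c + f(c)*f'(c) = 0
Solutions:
 f(c) = -sqrt(C1 + c^2)
 f(c) = sqrt(C1 + c^2)


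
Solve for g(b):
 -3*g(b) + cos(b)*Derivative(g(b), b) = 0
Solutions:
 g(b) = C1*(sin(b) + 1)^(3/2)/(sin(b) - 1)^(3/2)


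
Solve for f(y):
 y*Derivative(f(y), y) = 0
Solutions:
 f(y) = C1


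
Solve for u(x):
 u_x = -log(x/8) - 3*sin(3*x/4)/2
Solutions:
 u(x) = C1 - x*log(x) + x + 3*x*log(2) + 2*cos(3*x/4)


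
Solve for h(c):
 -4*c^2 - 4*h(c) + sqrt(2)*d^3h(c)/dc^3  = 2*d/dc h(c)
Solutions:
 h(c) = C1*exp(-c*(2^(1/3)/(sqrt(1 - sqrt(2)/27) + 1)^(1/3) + 3*2^(1/6)*(sqrt(1 - sqrt(2)/27) + 1)^(1/3))/6)*sin(c*(-sqrt(6)/(sqrt(2 - 2*sqrt(2)/27) + sqrt(2))^(1/3) + 3*sqrt(3)*(sqrt(2 - 2*sqrt(2)/27) + sqrt(2))^(1/3))/6) + C2*exp(-c*(2^(1/3)/(sqrt(1 - sqrt(2)/27) + 1)^(1/3) + 3*2^(1/6)*(sqrt(1 - sqrt(2)/27) + 1)^(1/3))/6)*cos(c*(-sqrt(6)/(sqrt(2 - 2*sqrt(2)/27) + sqrt(2))^(1/3) + 3*sqrt(3)*(sqrt(2 - 2*sqrt(2)/27) + sqrt(2))^(1/3))/6) + C3*exp(c*(2^(1/3)/(3*(sqrt(1 - sqrt(2)/27) + 1)^(1/3)) + 2^(1/6)*(sqrt(1 - sqrt(2)/27) + 1)^(1/3))) - c^2 + c - 1/2


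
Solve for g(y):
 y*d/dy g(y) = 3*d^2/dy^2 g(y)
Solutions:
 g(y) = C1 + C2*erfi(sqrt(6)*y/6)


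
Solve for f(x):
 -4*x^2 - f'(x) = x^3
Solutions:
 f(x) = C1 - x^4/4 - 4*x^3/3


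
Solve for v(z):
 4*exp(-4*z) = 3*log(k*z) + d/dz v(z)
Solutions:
 v(z) = C1 - 3*z*log(k*z) + 3*z - exp(-4*z)


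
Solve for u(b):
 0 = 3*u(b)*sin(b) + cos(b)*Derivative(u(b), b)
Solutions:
 u(b) = C1*cos(b)^3


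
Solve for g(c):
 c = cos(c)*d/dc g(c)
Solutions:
 g(c) = C1 + Integral(c/cos(c), c)


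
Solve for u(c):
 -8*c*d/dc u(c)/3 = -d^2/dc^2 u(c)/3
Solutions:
 u(c) = C1 + C2*erfi(2*c)


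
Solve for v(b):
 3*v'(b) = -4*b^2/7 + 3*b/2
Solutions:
 v(b) = C1 - 4*b^3/63 + b^2/4


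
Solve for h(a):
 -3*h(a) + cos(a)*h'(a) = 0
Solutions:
 h(a) = C1*(sin(a) + 1)^(3/2)/(sin(a) - 1)^(3/2)


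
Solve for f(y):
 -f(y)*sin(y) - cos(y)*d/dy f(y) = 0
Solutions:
 f(y) = C1*cos(y)


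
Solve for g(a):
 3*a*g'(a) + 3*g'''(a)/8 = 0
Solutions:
 g(a) = C1 + Integral(C2*airyai(-2*a) + C3*airybi(-2*a), a)


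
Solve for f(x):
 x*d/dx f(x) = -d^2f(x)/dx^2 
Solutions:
 f(x) = C1 + C2*erf(sqrt(2)*x/2)


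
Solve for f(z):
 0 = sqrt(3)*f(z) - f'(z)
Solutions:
 f(z) = C1*exp(sqrt(3)*z)


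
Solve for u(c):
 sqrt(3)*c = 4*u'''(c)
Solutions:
 u(c) = C1 + C2*c + C3*c^2 + sqrt(3)*c^4/96


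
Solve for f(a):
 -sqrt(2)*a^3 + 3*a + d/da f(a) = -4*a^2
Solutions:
 f(a) = C1 + sqrt(2)*a^4/4 - 4*a^3/3 - 3*a^2/2


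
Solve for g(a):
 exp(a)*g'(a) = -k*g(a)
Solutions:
 g(a) = C1*exp(k*exp(-a))


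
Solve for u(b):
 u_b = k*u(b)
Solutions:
 u(b) = C1*exp(b*k)


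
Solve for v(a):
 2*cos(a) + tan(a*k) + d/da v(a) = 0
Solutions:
 v(a) = C1 - Piecewise((-log(cos(a*k))/k, Ne(k, 0)), (0, True)) - 2*sin(a)


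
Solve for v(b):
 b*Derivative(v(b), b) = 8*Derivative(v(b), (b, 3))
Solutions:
 v(b) = C1 + Integral(C2*airyai(b/2) + C3*airybi(b/2), b)


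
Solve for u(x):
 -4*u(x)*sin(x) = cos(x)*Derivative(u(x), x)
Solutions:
 u(x) = C1*cos(x)^4


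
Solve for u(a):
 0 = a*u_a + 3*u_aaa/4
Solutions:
 u(a) = C1 + Integral(C2*airyai(-6^(2/3)*a/3) + C3*airybi(-6^(2/3)*a/3), a)


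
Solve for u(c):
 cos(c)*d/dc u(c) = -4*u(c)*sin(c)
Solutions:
 u(c) = C1*cos(c)^4


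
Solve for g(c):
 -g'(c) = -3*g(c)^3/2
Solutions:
 g(c) = -sqrt(-1/(C1 + 3*c))
 g(c) = sqrt(-1/(C1 + 3*c))


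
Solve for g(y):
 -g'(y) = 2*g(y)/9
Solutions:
 g(y) = C1*exp(-2*y/9)


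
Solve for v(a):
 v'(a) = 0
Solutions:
 v(a) = C1


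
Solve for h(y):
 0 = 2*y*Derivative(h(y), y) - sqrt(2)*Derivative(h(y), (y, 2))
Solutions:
 h(y) = C1 + C2*erfi(2^(3/4)*y/2)


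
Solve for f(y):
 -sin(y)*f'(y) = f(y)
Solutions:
 f(y) = C1*sqrt(cos(y) + 1)/sqrt(cos(y) - 1)


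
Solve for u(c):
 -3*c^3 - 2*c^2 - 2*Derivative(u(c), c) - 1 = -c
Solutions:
 u(c) = C1 - 3*c^4/8 - c^3/3 + c^2/4 - c/2


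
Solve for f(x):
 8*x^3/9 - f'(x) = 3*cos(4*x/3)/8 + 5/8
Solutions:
 f(x) = C1 + 2*x^4/9 - 5*x/8 - 9*sin(4*x/3)/32


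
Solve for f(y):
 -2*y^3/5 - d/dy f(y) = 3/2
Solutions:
 f(y) = C1 - y^4/10 - 3*y/2


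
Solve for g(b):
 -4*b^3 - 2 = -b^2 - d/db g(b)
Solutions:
 g(b) = C1 + b^4 - b^3/3 + 2*b


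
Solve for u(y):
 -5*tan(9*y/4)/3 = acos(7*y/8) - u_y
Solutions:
 u(y) = C1 + y*acos(7*y/8) - sqrt(64 - 49*y^2)/7 - 20*log(cos(9*y/4))/27


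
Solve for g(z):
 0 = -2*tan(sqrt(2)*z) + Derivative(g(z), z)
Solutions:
 g(z) = C1 - sqrt(2)*log(cos(sqrt(2)*z))


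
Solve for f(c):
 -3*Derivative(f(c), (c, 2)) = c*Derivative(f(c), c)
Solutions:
 f(c) = C1 + C2*erf(sqrt(6)*c/6)


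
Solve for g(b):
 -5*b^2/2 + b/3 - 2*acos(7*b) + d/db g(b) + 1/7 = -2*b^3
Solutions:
 g(b) = C1 - b^4/2 + 5*b^3/6 - b^2/6 + 2*b*acos(7*b) - b/7 - 2*sqrt(1 - 49*b^2)/7


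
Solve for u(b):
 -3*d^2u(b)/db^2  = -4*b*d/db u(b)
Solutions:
 u(b) = C1 + C2*erfi(sqrt(6)*b/3)


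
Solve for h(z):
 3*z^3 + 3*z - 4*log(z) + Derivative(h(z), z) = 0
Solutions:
 h(z) = C1 - 3*z^4/4 - 3*z^2/2 + 4*z*log(z) - 4*z


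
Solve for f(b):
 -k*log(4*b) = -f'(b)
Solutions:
 f(b) = C1 + b*k*log(b) - b*k + b*k*log(4)


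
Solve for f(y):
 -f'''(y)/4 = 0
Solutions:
 f(y) = C1 + C2*y + C3*y^2


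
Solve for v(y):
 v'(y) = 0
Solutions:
 v(y) = C1


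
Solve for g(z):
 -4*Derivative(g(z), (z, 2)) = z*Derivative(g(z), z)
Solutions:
 g(z) = C1 + C2*erf(sqrt(2)*z/4)


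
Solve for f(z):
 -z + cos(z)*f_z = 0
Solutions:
 f(z) = C1 + Integral(z/cos(z), z)


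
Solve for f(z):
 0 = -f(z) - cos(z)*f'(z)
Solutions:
 f(z) = C1*sqrt(sin(z) - 1)/sqrt(sin(z) + 1)


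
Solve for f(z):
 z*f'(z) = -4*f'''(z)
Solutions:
 f(z) = C1 + Integral(C2*airyai(-2^(1/3)*z/2) + C3*airybi(-2^(1/3)*z/2), z)


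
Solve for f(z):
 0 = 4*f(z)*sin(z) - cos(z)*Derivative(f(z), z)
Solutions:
 f(z) = C1/cos(z)^4


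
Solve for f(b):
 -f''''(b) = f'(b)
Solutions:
 f(b) = C1 + C4*exp(-b) + (C2*sin(sqrt(3)*b/2) + C3*cos(sqrt(3)*b/2))*exp(b/2)


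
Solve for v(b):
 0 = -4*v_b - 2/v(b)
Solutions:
 v(b) = -sqrt(C1 - b)
 v(b) = sqrt(C1 - b)


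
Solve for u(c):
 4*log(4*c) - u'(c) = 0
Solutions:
 u(c) = C1 + 4*c*log(c) - 4*c + c*log(256)


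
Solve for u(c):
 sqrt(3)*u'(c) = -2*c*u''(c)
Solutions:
 u(c) = C1 + C2*c^(1 - sqrt(3)/2)


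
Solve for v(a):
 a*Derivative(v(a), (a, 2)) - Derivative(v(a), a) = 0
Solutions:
 v(a) = C1 + C2*a^2


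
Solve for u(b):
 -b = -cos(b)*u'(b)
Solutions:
 u(b) = C1 + Integral(b/cos(b), b)


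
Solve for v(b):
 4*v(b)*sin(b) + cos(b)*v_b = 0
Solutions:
 v(b) = C1*cos(b)^4


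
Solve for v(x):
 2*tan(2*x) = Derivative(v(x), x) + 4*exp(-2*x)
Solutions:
 v(x) = C1 + log(tan(2*x)^2 + 1)/2 + 2*exp(-2*x)


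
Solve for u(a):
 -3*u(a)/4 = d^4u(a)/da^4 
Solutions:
 u(a) = (C1*sin(3^(1/4)*a/2) + C2*cos(3^(1/4)*a/2))*exp(-3^(1/4)*a/2) + (C3*sin(3^(1/4)*a/2) + C4*cos(3^(1/4)*a/2))*exp(3^(1/4)*a/2)


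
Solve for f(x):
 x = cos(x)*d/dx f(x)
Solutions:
 f(x) = C1 + Integral(x/cos(x), x)


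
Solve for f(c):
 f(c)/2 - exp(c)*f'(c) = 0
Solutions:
 f(c) = C1*exp(-exp(-c)/2)


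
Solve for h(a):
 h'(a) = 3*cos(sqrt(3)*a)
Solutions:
 h(a) = C1 + sqrt(3)*sin(sqrt(3)*a)


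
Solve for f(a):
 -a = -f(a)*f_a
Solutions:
 f(a) = -sqrt(C1 + a^2)
 f(a) = sqrt(C1 + a^2)


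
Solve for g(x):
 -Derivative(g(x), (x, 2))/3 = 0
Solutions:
 g(x) = C1 + C2*x


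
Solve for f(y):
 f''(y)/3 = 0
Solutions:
 f(y) = C1 + C2*y


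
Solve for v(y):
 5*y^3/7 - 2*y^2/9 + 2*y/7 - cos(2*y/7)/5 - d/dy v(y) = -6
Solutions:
 v(y) = C1 + 5*y^4/28 - 2*y^3/27 + y^2/7 + 6*y - 7*sin(2*y/7)/10


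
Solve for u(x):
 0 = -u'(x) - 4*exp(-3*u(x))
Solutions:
 u(x) = log(C1 - 12*x)/3
 u(x) = log((-3^(1/3) - 3^(5/6)*I)*(C1 - 4*x)^(1/3)/2)
 u(x) = log((-3^(1/3) + 3^(5/6)*I)*(C1 - 4*x)^(1/3)/2)


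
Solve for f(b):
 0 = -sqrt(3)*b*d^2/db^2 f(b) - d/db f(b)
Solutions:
 f(b) = C1 + C2*b^(1 - sqrt(3)/3)


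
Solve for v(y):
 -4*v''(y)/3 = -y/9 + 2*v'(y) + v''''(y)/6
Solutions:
 v(y) = C1 + C2*exp(-6^(1/3)*y*(-(27 + sqrt(1113))^(1/3) + 4*6^(1/3)/(27 + sqrt(1113))^(1/3))/6)*sin(2^(1/3)*3^(1/6)*y*(2*2^(1/3)/(27 + sqrt(1113))^(1/3) + 3^(2/3)*(27 + sqrt(1113))^(1/3)/6)) + C3*exp(-6^(1/3)*y*(-(27 + sqrt(1113))^(1/3) + 4*6^(1/3)/(27 + sqrt(1113))^(1/3))/6)*cos(2^(1/3)*3^(1/6)*y*(2*2^(1/3)/(27 + sqrt(1113))^(1/3) + 3^(2/3)*(27 + sqrt(1113))^(1/3)/6)) + C4*exp(6^(1/3)*y*(-(27 + sqrt(1113))^(1/3) + 4*6^(1/3)/(27 + sqrt(1113))^(1/3))/3) + y^2/36 - y/27
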